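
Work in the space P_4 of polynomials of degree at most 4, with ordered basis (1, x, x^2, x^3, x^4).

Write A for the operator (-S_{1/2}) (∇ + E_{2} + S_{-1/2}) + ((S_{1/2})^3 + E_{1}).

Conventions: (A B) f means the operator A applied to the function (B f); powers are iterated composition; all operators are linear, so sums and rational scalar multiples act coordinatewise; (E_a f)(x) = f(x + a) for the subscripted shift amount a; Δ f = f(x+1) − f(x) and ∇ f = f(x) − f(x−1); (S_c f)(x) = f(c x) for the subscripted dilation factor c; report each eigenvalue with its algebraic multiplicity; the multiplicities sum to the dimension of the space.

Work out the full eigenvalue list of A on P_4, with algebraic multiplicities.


image of 1: 0
image of x: (7/8)x - 2
image of x^2: (45/64)x^2 - x - 2
image of x^3: (457/512)x^3 + (3/4)x^2 - (3/2)x - 8
image of x^4: (3825/4096)x^4 + (5/2)x^3 + (3/2)x^2 - 14x - 14
the matrix is upper triangular; its diagonal is (0, 7/8, 45/64, 457/512, 3825/4096)
for a triangular matrix the eigenvalues are the diagonal entries, with algebraic multiplicity their repetition count

λ = 0 (multiplicity 1), λ = 45/64 (multiplicity 1), λ = 7/8 (multiplicity 1), λ = 457/512 (multiplicity 1), λ = 3825/4096 (multiplicity 1)


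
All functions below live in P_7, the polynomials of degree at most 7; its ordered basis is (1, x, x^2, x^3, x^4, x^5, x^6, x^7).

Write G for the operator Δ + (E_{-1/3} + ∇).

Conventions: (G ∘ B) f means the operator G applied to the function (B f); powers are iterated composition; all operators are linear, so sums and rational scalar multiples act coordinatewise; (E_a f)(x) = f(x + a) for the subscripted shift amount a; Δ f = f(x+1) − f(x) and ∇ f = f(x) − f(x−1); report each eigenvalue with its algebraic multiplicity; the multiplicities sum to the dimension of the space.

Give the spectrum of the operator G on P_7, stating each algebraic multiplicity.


λ = 1 (multiplicity 8)

image of 1: 1
image of x: x + 5/3
image of x^2: x^2 + (10/3)x + 1/9
image of x^3: x^3 + 5x^2 + (1/3)x + 53/27
image of x^4: x^4 + (20/3)x^3 + (2/3)x^2 + (212/27)x + 1/81
image of x^5: x^5 + (25/3)x^4 + (10/9)x^3 + (530/27)x^2 + (5/81)x + 485/243
image of x^6: x^6 + 10x^5 + (5/3)x^4 + (1060/27)x^3 + (5/27)x^2 + (970/81)x + 1/729
image of x^7: x^7 + (35/3)x^6 + (7/3)x^5 + (1855/27)x^4 + (35/81)x^3 + (3395/81)x^2 + (7/729)x + 4373/2187
the matrix is upper triangular; its diagonal is (1, 1, 1, 1, 1, 1, 1, 1)
for a triangular matrix the eigenvalues are the diagonal entries, with algebraic multiplicity their repetition count


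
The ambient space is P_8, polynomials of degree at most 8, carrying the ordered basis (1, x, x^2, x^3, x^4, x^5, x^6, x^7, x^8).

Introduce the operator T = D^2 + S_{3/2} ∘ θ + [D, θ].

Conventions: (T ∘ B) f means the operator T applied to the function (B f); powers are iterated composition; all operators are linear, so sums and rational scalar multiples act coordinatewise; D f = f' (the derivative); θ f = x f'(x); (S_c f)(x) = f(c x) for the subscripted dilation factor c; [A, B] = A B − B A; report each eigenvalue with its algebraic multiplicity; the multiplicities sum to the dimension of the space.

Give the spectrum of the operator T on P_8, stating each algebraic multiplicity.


image of 1: 0
image of x: (3/2)x + 1
image of x^2: (9/2)x^2 + 2x + 2
image of x^3: (81/8)x^3 + 3x^2 + 6x
image of x^4: (81/4)x^4 + 4x^3 + 12x^2
image of x^5: (1215/32)x^5 + 5x^4 + 20x^3
image of x^6: (2187/32)x^6 + 6x^5 + 30x^4
image of x^7: (15309/128)x^7 + 7x^6 + 42x^5
image of x^8: (6561/32)x^8 + 8x^7 + 56x^6
the matrix is upper triangular; its diagonal is (0, 3/2, 9/2, 81/8, 81/4, 1215/32, 2187/32, 15309/128, 6561/32)
for a triangular matrix the eigenvalues are the diagonal entries, with algebraic multiplicity their repetition count

λ = 0 (multiplicity 1), λ = 3/2 (multiplicity 1), λ = 9/2 (multiplicity 1), λ = 81/8 (multiplicity 1), λ = 81/4 (multiplicity 1), λ = 1215/32 (multiplicity 1), λ = 2187/32 (multiplicity 1), λ = 15309/128 (multiplicity 1), λ = 6561/32 (multiplicity 1)


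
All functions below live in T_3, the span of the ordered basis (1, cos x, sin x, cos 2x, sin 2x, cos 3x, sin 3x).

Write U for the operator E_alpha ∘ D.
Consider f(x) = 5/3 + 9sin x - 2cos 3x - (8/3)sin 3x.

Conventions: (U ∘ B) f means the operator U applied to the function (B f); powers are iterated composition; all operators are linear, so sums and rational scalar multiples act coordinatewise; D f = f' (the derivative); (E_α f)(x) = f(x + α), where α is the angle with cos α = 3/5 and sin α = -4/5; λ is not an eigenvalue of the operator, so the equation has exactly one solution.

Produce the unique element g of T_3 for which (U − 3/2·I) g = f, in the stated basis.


the result is g(x) = -10/9 - (108/17)cos x - (126/17)sin x - (1100/1347)cos 3x + (3400/4041)sin 3x

write g with unknown coordinates in the stated basis and equate coefficients in (U − 3/2·I) g = f
solving from the highest basis element down gives g = -10/9 - (108/17)cos x - (126/17)sin x - (1100/1347)cos 3x + (3400/4041)sin 3x
check: U g = -(162/17)cos x - (36/17)sin x - (1448/449)cos 3x - (1892/1347)sin 3x
so U g − 3/2·g = 5/3 + 9sin x - 2cos 3x - (8/3)sin 3x = f ✓


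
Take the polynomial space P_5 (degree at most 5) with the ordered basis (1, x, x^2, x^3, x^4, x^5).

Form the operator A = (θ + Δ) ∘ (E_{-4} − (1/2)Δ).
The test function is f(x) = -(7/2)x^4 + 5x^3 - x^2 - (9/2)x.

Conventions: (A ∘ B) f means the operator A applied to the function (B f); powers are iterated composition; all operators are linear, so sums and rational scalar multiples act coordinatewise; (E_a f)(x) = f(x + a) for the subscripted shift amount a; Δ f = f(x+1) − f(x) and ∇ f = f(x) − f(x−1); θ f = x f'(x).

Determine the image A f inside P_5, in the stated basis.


E_{-4} f = -(7/2)x^4 + 61x^3 - 397x^2 + (2279/2)x - 1214
Δ f = -14x^3 - 6x^2 - x - 4
(-(1/2)Δ) f = 7x^3 + 3x^2 + (1/2)x + 2
(E_{-4} − (1/2)Δ) f = -(7/2)x^4 + 68x^3 - 394x^2 + 1140x - 1212
θ (E_{-4} − (1/2)Δ) f = -14x^4 + 204x^3 - 788x^2 + 1140x
Δ (E_{-4} − (1/2)Δ) f = -14x^3 + 183x^2 - 598x + 1621/2
(θ + Δ) (E_{-4} − (1/2)Δ) f = -14x^4 + 190x^3 - 605x^2 + 542x + 1621/2

the image equals g(x) = -14x^4 + 190x^3 - 605x^2 + 542x + 1621/2


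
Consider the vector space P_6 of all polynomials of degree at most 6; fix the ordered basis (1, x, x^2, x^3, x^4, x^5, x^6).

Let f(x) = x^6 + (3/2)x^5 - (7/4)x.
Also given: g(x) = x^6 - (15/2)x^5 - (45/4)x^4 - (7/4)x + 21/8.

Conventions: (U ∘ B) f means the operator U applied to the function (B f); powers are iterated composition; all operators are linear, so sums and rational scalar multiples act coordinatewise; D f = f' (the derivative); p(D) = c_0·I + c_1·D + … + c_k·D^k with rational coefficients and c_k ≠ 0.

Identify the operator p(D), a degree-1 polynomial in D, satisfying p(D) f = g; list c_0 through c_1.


D^0 f = x^6 + (3/2)x^5 - (7/4)x
D^1 f = 6x^5 + (15/2)x^4 - 7/4
matching coefficients of g against c_0 f + c_1 Df + … from the top degree down determines the c_i
solution: c_0 = 1, c_1 = -3/2

c_0 = 1, c_1 = -3/2


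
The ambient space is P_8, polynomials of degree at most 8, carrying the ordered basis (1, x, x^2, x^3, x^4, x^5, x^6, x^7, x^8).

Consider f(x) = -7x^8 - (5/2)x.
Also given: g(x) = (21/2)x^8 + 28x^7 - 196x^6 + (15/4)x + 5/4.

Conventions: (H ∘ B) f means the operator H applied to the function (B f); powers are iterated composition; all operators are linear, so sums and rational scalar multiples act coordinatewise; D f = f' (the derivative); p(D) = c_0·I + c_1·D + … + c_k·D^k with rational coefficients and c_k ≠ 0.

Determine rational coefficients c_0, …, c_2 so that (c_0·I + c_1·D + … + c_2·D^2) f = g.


D^0 f = -7x^8 - (5/2)x
D^1 f = -56x^7 - 5/2
D^2 f = -392x^6
matching coefficients of g against c_0 f + c_1 Df + … from the top degree down determines the c_i
solution: c_0 = -3/2, c_1 = -1/2, c_2 = 1/2

p(D) = -(3/2)·I − (1/2)·D + (1/2)·D^2, i.e. c_0 = -3/2, c_1 = -1/2, c_2 = 1/2


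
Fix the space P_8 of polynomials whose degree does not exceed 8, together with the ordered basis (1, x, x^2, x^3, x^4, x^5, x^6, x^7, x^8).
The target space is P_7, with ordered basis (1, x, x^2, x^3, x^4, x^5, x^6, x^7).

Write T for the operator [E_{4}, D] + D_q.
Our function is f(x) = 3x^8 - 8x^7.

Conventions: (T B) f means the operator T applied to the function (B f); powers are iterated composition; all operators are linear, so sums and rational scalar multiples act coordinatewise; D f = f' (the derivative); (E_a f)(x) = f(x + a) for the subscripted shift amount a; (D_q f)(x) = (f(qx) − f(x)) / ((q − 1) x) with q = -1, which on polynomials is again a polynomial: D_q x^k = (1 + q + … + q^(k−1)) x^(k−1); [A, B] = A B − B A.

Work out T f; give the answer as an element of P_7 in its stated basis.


the image equals g(x) = -8x^6

D f = 24x^7 - 56x^6
E_{4} D f = 24x^7 + 616x^6 + 6720x^5 + 40320x^4 + 143360x^3 + 301056x^2 + 344064x + 163840
E_{4} f = 3x^8 + 88x^7 + 1120x^6 + 8064x^5 + 35840x^4 + 100352x^3 + 172032x^2 + 163840x + 65536
D E_{4} f = 24x^7 + 616x^6 + 6720x^5 + 40320x^4 + 143360x^3 + 301056x^2 + 344064x + 163840
[E_{4}, D] f = 0
D_q f = -8x^6
([E_{4}, D] + D_q) f = -8x^6


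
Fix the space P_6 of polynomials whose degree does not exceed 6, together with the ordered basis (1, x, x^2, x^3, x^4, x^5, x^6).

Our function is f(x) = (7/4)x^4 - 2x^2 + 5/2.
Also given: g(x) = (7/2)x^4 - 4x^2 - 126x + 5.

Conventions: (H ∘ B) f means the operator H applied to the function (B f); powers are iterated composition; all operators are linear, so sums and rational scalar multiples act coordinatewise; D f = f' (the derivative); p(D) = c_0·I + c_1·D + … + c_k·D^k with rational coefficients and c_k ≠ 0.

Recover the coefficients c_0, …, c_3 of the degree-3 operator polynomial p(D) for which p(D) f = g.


D^0 f = (7/4)x^4 - 2x^2 + 5/2
D^1 f = 7x^3 - 4x
D^2 f = 21x^2 - 4
D^3 f = 42x
matching coefficients of g against c_0 f + c_1 Df + … from the top degree down determines the c_i
solution: c_0 = 2, c_1 = 0, c_2 = 0, c_3 = -3

c_0 = 2, c_1 = 0, c_2 = 0, c_3 = -3


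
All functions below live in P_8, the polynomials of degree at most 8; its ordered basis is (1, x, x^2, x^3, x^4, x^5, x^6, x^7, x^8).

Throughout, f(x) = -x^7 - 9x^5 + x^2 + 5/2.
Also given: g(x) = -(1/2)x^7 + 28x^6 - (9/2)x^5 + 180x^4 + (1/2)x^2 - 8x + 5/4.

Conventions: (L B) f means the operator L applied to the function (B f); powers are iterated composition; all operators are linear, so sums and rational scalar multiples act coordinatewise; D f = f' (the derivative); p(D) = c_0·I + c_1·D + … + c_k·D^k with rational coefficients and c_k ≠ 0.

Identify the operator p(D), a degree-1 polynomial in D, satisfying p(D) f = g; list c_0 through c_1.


p(D) = (1/2)·I − 4·D, i.e. c_0 = 1/2, c_1 = -4

D^0 f = -x^7 - 9x^5 + x^2 + 5/2
D^1 f = -7x^6 - 45x^4 + 2x
matching coefficients of g against c_0 f + c_1 Df + … from the top degree down determines the c_i
solution: c_0 = 1/2, c_1 = -4


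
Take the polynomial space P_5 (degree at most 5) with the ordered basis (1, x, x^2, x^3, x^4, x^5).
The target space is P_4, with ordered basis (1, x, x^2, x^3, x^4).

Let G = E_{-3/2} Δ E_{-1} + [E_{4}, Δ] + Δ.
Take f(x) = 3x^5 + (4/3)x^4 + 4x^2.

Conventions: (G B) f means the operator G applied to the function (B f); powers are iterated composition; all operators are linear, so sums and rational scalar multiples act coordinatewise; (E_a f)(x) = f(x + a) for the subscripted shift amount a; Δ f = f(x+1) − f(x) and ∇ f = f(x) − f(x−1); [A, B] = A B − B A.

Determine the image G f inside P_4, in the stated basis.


E_{-1} f = 3x^5 - (41/3)x^4 + (74/3)x^3 - 18x^2 + (5/3)x + 7/3
Δ E_{-1} f = 15x^4 - (74/3)x^3 + 22x^2 - (5/3)x - 7/3
E_{-3/2} Δ E_{-1} f = 15x^4 - (344/3)x^3 + (671/2)x^2 - (1310/3)x + 10025/48
Δ f = 15x^4 + (106/3)x^3 + 38x^2 + (85/3)x + 25/3
E_{4} Δ f = 15x^4 + (826/3)x^3 + 1902x^2 + (17605/3)x + 6831
E_{4} f = 3x^5 + (184/3)x^4 + (1504/3)x^3 + 2052x^2 + (12640/3)x + 10432/3
Δ E_{4} f = 15x^4 + (826/3)x^3 + 1902x^2 + (17605/3)x + 6831
[E_{4}, Δ] f = 0
Δ f = 15x^4 + (106/3)x^3 + 38x^2 + (85/3)x + 25/3
(E_{-3/2} Δ E_{-1} + [E_{4}, Δ] + Δ) f = 30x^4 - (238/3)x^3 + (747/2)x^2 - (1225/3)x + 3475/16

the result is g(x) = 30x^4 - (238/3)x^3 + (747/2)x^2 - (1225/3)x + 3475/16


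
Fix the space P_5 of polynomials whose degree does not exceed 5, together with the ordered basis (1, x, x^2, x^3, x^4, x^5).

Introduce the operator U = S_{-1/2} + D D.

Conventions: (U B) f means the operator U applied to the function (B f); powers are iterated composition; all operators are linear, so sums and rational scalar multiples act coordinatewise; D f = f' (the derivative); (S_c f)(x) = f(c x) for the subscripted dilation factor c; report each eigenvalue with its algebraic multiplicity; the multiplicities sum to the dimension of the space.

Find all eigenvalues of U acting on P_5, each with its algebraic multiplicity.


λ = -1/2 (multiplicity 1), λ = -1/8 (multiplicity 1), λ = -1/32 (multiplicity 1), λ = 1/16 (multiplicity 1), λ = 1/4 (multiplicity 1), λ = 1 (multiplicity 1)

image of 1: 1
image of x: -(1/2)x
image of x^2: (1/4)x^2 + 2
image of x^3: -(1/8)x^3 + 6x
image of x^4: (1/16)x^4 + 12x^2
image of x^5: -(1/32)x^5 + 20x^3
the matrix is upper triangular; its diagonal is (1, -1/2, 1/4, -1/8, 1/16, -1/32)
for a triangular matrix the eigenvalues are the diagonal entries, with algebraic multiplicity their repetition count


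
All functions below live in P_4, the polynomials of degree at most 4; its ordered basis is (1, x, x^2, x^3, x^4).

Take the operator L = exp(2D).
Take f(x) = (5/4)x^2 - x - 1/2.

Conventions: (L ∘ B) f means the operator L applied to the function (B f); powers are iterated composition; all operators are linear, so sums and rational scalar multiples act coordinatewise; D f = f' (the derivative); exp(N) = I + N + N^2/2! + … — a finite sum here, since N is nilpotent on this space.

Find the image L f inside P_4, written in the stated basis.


the image equals g(x) = (5/4)x^2 + 4x + 5/2

order-1 term: 5x - 2
order-2 term: 5
the series for exp(2D) f terminates at order 2
exp(2D) f = (5/4)x^2 + 4x + 5/2


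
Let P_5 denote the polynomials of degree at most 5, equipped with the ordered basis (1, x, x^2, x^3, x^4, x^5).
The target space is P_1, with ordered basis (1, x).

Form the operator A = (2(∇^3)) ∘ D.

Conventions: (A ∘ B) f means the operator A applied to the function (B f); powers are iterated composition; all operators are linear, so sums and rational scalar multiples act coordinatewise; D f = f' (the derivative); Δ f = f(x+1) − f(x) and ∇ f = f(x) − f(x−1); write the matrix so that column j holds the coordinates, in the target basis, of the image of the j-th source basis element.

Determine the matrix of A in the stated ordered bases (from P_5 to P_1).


image of 1: 0
image of x: 0
image of x^2: 0
image of x^3: 0
image of x^4: 48
image of x^5: 240x - 360
each image's coordinates form column j of the matrix

the matrix is [[0, 0, 0, 0, 48, -360]; [0, 0, 0, 0, 0, 240]] (rows listed top to bottom)


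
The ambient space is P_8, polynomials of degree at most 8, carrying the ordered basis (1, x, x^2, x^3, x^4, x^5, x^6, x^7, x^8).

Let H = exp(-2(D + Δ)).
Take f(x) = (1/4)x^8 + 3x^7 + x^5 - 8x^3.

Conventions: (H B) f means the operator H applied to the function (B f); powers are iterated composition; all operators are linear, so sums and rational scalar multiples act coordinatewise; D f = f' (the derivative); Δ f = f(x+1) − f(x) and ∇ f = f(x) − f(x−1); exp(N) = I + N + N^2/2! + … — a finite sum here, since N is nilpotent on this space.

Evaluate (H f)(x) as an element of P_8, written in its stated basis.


g(x) = (1/4)x^8 - 5x^7 + 14x^6 + 295x^5 - 2575x^4 + 8098x^3 - 11468x^2 + 7616x - 4355/2

order-1 term: -8x^7 - 98x^6 - 154x^5 - 265x^4 - 258x^3 - 64x^2 - 8x + 15/2
order-2 term: 112x^6 + 1344x^5 + 3290x^4 + 5900x^3 + 6316x^2 + 3504x + 863
order-3 term: -896x^5 - 10080x^4 - 28000x^3 - 46840x^2 - 42344x - 15980
order-4 term: 4480x^4 + 44800x^3 + 118720x^2 + 158080x + 85252
order-5 term: -14336x^3 - 118272x^2 - 250880x - 193664
order-6 term: 28672x^2 + 172032x + 211456
order-7 term: -32768x - 106496
order-8 term: 16384
the series for exp(-2(D + Δ)) f terminates at order 8
exp(-2(D + Δ)) f = (1/4)x^8 - 5x^7 + 14x^6 + 295x^5 - 2575x^4 + 8098x^3 - 11468x^2 + 7616x - 4355/2


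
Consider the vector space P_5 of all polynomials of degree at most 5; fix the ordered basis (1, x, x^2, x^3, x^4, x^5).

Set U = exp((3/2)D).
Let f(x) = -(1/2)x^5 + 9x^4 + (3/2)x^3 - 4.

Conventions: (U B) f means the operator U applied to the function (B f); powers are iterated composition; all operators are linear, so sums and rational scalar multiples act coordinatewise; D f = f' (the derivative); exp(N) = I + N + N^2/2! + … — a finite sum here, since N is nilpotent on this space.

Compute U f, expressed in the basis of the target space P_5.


the image equals g(x) = -(1/2)x^5 + (21/4)x^4 + (177/4)x^3 + (891/8)x^2 + (3807/32)x + 2741/64

order-1 term: -(15/4)x^4 + 54x^3 + (27/4)x^2
order-2 term: -(45/4)x^3 + (243/2)x^2 + (81/8)x
order-3 term: -(135/8)x^2 + (243/2)x + 81/16
order-4 term: -(405/32)x + 729/16
order-5 term: -243/64
the series for exp((3/2)D) f terminates at order 5
exp((3/2)D) f = -(1/2)x^5 + (21/4)x^4 + (177/4)x^3 + (891/8)x^2 + (3807/32)x + 2741/64


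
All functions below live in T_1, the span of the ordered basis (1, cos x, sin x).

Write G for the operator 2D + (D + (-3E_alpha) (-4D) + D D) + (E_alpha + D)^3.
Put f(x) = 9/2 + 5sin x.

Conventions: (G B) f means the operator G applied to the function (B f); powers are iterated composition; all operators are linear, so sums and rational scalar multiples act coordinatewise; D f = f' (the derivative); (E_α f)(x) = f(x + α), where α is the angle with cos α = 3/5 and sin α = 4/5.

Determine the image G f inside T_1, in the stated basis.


the image equals g(x) = 9/2 + (789/25)cos x - (2027/25)sin x

D f = 5cos x
(2D) f = 10cos x
D f = 5cos x
D f = 5cos x
(-4D) f = -20cos x
E_alpha (-4D) f = -12cos x + 16sin x
(-3E_alpha) (-4D) f = 36cos x - 48sin x
D f = 5cos x
D D f = -5sin x
(D + (-3E_alpha) (-4D) + D D) f = 41cos x - 53sin x
E_alpha f = 9/2 + 4cos x + 3sin x
D f = 5cos x
(E_alpha + D) f = 9/2 + 9cos x + 3sin x
E_alpha (E_alpha + D) f = 9/2 + (39/5)cos x - (27/5)sin x
D (E_alpha + D) f = 3cos x - 9sin x
(E_alpha + D) (E_alpha + D) f = 9/2 + (54/5)cos x - (72/5)sin x
E_alpha (E_alpha + D) (E_alpha + D) f = 9/2 - (126/25)cos x - (432/25)sin x
D (E_alpha + D) (E_alpha + D) f = -(72/5)cos x - (54/5)sin x
(E_alpha + D) (E_alpha + D) (E_alpha + D) f = 9/2 - (486/25)cos x - (702/25)sin x
(2D + (D + (-3E_alpha) (-4D) + D D) + (E_alpha + D)^3) f = 9/2 + (789/25)cos x - (2027/25)sin x


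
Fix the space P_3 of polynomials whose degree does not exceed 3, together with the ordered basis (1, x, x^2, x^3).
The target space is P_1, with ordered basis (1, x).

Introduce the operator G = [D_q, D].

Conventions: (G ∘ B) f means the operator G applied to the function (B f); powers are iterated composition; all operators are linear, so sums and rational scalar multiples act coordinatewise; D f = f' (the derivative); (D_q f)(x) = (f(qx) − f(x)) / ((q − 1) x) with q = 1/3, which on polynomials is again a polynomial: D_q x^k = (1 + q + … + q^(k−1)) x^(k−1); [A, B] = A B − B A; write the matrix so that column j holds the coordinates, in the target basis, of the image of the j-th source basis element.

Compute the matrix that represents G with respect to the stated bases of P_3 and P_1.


image of 1: 0
image of x: 0
image of x^2: 2/3
image of x^3: (10/9)x
each image's coordinates form column j of the matrix

the matrix is [[0, 0, 2/3, 0]; [0, 0, 0, 10/9]] (rows listed top to bottom)


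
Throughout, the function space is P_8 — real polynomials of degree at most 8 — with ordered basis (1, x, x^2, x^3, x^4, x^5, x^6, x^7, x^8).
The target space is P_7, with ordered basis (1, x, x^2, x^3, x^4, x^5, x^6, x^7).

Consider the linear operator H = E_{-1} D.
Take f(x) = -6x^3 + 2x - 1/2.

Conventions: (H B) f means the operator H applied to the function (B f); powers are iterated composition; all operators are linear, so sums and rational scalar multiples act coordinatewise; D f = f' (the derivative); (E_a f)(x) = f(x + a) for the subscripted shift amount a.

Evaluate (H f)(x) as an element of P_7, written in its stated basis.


g(x) = -18x^2 + 36x - 16

D f = -18x^2 + 2
E_{-1} D f = -18x^2 + 36x - 16


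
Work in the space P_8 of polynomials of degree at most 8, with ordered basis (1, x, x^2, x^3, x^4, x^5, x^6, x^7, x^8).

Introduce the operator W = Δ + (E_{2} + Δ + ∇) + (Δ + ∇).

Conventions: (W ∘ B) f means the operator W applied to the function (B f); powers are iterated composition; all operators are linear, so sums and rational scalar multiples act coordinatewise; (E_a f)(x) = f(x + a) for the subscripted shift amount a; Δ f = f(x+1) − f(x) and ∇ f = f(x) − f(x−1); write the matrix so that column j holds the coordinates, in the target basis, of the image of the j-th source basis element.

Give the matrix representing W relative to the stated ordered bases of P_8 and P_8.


the matrix is [[1, 7, 5, 13, 17, 37, 65, 133, 257]; [0, 1, 14, 15, 52, 85, 222, 455, 1064]; [0, 0, 1, 21, 30, 130, 255, 777, 1820]; [0, 0, 0, 1, 28, 50, 260, 595, 2072]; [0, 0, 0, 0, 1, 35, 75, 455, 1190]; [0, 0, 0, 0, 0, 1, 42, 105, 728]; [0, 0, 0, 0, 0, 0, 1, 49, 140]; [0, 0, 0, 0, 0, 0, 0, 1, 56]; [0, 0, 0, 0, 0, 0, 0, 0, 1]] (rows listed top to bottom)

image of 1: 1
image of x: x + 7
image of x^2: x^2 + 14x + 5
image of x^3: x^3 + 21x^2 + 15x + 13
image of x^4: x^4 + 28x^3 + 30x^2 + 52x + 17
image of x^5: x^5 + 35x^4 + 50x^3 + 130x^2 + 85x + 37
image of x^6: x^6 + 42x^5 + 75x^4 + 260x^3 + 255x^2 + 222x + 65
image of x^7: x^7 + 49x^6 + 105x^5 + 455x^4 + 595x^3 + 777x^2 + 455x + 133
image of x^8: x^8 + 56x^7 + 140x^6 + 728x^5 + 1190x^4 + 2072x^3 + 1820x^2 + 1064x + 257
each image's coordinates form column j of the matrix


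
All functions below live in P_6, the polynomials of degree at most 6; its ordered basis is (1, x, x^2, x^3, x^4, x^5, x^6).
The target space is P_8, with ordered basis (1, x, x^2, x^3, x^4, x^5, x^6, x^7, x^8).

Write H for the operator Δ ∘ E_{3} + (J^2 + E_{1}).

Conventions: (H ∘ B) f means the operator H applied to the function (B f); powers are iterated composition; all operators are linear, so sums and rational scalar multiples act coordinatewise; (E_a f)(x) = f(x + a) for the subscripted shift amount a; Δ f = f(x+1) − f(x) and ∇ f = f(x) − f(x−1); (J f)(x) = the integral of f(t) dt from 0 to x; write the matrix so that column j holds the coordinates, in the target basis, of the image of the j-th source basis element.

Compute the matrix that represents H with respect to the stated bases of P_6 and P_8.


image of 1: (1/2)x^2 + 1
image of x: (1/6)x^3 + x + 2
image of x^2: (1/12)x^4 + x^2 + 4x + 8
image of x^3: (1/20)x^5 + x^3 + 6x^2 + 24x + 38
image of x^4: (1/30)x^6 + x^4 + 8x^3 + 48x^2 + 152x + 176
image of x^5: (1/42)x^7 + x^5 + 10x^4 + 80x^3 + 380x^2 + 880x + 782
image of x^6: (1/56)x^8 + x^6 + 12x^5 + 120x^4 + 760x^3 + 2640x^2 + 4692x + 3368
each image's coordinates form column j of the matrix

the matrix is [[1, 2, 8, 38, 176, 782, 3368]; [0, 1, 4, 24, 152, 880, 4692]; [1/2, 0, 1, 6, 48, 380, 2640]; [0, 1/6, 0, 1, 8, 80, 760]; [0, 0, 1/12, 0, 1, 10, 120]; [0, 0, 0, 1/20, 0, 1, 12]; [0, 0, 0, 0, 1/30, 0, 1]; [0, 0, 0, 0, 0, 1/42, 0]; [0, 0, 0, 0, 0, 0, 1/56]] (rows listed top to bottom)


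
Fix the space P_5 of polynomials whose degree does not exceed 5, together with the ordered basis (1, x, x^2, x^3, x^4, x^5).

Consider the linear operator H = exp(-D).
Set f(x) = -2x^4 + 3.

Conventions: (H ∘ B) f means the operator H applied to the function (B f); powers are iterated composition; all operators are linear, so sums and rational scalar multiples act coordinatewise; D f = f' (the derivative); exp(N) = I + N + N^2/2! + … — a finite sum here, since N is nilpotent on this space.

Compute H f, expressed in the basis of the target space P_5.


the result is g(x) = -2x^4 + 8x^3 - 12x^2 + 8x + 1

order-1 term: 8x^3
order-2 term: -12x^2
order-3 term: 8x
order-4 term: -2
the series for exp(-D) f terminates at order 4
exp(-D) f = -2x^4 + 8x^3 - 12x^2 + 8x + 1


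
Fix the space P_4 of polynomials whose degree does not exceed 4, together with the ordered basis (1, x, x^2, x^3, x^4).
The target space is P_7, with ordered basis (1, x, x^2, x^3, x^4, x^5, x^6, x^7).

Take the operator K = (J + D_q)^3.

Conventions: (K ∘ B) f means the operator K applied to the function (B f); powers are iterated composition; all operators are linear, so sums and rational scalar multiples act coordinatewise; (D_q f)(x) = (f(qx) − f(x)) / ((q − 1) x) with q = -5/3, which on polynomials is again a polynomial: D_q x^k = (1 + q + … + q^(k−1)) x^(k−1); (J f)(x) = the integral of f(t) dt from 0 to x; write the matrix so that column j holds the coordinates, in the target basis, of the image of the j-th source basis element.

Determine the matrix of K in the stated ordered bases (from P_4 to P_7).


the matrix is [[0, 2/3, 0, -38/27, 0]; [2/3, 0, -74/81, 0, 2584/729]; [0, 37/54, 0, -133/243, 0]; [1/6, 0, -7/81, 0, -30668/10935]; [0, 1/24, 0, 451/1620, 0]; [0, 0, 1/60, 0, -3161/18225]; [0, 0, 0, 1/120, 0]; [0, 0, 0, 0, 1/210]] (rows listed top to bottom)

image of 1: (1/6)x^3 + (2/3)x
image of x: (1/24)x^4 + (37/54)x^2 + 2/3
image of x^2: (1/60)x^5 - (7/81)x^3 - (74/81)x
image of x^3: (1/120)x^6 + (451/1620)x^4 - (133/243)x^2 - 38/27
image of x^4: (1/210)x^7 - (3161/18225)x^5 - (30668/10935)x^3 + (2584/729)x
each image's coordinates form column j of the matrix


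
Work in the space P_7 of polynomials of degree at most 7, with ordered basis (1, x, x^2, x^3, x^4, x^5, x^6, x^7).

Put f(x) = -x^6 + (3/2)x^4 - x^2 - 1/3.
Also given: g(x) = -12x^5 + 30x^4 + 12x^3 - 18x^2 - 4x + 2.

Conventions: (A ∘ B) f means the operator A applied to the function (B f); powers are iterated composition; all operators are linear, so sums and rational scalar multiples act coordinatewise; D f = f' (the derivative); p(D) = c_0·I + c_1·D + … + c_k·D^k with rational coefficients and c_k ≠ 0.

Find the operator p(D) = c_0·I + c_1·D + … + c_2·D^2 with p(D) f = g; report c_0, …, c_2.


D^0 f = -x^6 + (3/2)x^4 - x^2 - 1/3
D^1 f = -6x^5 + 6x^3 - 2x
D^2 f = -30x^4 + 18x^2 - 2
matching coefficients of g against c_0 f + c_1 Df + … from the top degree down determines the c_i
solution: c_0 = 0, c_1 = 2, c_2 = -1

p(D) = 2·D − D^2, i.e. c_0 = 0, c_1 = 2, c_2 = -1


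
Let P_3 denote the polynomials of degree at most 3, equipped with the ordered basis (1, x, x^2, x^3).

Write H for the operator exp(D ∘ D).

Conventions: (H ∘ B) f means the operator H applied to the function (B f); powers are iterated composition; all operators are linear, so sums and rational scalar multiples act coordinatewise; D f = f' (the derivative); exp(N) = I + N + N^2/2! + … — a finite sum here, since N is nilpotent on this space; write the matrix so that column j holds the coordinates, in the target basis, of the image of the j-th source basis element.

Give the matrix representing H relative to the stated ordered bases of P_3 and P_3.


the matrix is [[1, 0, 2, 0]; [0, 1, 0, 6]; [0, 0, 1, 0]; [0, 0, 0, 1]] (rows listed top to bottom)

image of 1: 1
image of x: x
image of x^2: x^2 + 2
image of x^3: x^3 + 6x
each image's coordinates form column j of the matrix


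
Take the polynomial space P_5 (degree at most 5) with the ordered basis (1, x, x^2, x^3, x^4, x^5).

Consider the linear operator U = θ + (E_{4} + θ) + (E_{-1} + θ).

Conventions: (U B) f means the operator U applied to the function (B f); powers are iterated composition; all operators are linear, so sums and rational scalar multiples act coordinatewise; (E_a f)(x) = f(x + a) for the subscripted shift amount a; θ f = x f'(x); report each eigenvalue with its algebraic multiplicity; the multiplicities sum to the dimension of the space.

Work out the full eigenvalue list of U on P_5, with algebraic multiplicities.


image of 1: 2
image of x: 5x + 3
image of x^2: 8x^2 + 6x + 17
image of x^3: 11x^3 + 9x^2 + 51x + 63
image of x^4: 14x^4 + 12x^3 + 102x^2 + 252x + 257
image of x^5: 17x^5 + 15x^4 + 170x^3 + 630x^2 + 1285x + 1023
the matrix is upper triangular; its diagonal is (2, 5, 8, 11, 14, 17)
for a triangular matrix the eigenvalues are the diagonal entries, with algebraic multiplicity their repetition count

λ = 2 (multiplicity 1), λ = 5 (multiplicity 1), λ = 8 (multiplicity 1), λ = 11 (multiplicity 1), λ = 14 (multiplicity 1), λ = 17 (multiplicity 1)


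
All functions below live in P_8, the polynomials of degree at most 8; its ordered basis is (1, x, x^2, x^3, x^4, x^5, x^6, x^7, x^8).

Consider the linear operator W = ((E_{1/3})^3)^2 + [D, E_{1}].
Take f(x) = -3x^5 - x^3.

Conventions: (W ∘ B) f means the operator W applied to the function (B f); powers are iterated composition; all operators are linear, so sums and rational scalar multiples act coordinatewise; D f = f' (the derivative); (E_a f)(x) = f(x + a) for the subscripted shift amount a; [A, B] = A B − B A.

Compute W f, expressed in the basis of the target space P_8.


the image equals g(x) = -3x^5 - 30x^4 - 121x^3 - 246x^2 - 252x - 104

E_{1/3} f = -3x^5 - 5x^4 - (13/3)x^3 - (19/9)x^2 - (14/27)x - 4/81
E_{1/3} E_{1/3} f = -3x^5 - 10x^4 - (43/3)x^3 - (98/9)x^2 - (116/27)x - 56/81
E_{1/3} E_{1/3} E_{1/3} f = -3x^5 - 15x^4 - 31x^3 - 33x^2 - 18x - 4
E_{1/3} (E_{1/3})^3 f = -3x^5 - 20x^4 - (163/3)x^3 - (676/9)x^2 - (1424/27)x - 1216/81
E_{1/3} E_{1/3} (E_{1/3})^3 f = -3x^5 - 25x^4 - (253/3)x^3 - (1295/9)x^2 - (3350/27)x - 3500/81
E_{1/3} E_{1/3} E_{1/3} (E_{1/3})^3 f = -3x^5 - 30x^4 - 121x^3 - 246x^2 - 252x - 104
E_{1} f = -3x^5 - 15x^4 - 31x^3 - 33x^2 - 18x - 4
D E_{1} f = -15x^4 - 60x^3 - 93x^2 - 66x - 18
D f = -15x^4 - 3x^2
E_{1} D f = -15x^4 - 60x^3 - 93x^2 - 66x - 18
[D, E_{1}] f = 0
(((E_{1/3})^3)^2 + [D, E_{1}]) f = -3x^5 - 30x^4 - 121x^3 - 246x^2 - 252x - 104


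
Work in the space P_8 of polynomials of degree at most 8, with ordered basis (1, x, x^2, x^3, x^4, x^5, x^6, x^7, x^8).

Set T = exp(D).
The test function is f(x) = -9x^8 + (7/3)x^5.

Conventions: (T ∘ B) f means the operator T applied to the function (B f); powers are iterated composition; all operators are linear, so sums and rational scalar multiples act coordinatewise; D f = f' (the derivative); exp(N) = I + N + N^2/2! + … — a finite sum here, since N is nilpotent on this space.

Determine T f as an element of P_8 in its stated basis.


the image equals g(x) = -9x^8 - 72x^7 - 252x^6 - (1505/3)x^5 - (1855/3)x^4 - (1442/3)x^3 - (686/3)x^2 - (181/3)x - 20/3

order-1 term: -72x^7 + (35/3)x^4
order-2 term: -252x^6 + (70/3)x^3
order-3 term: -504x^5 + (70/3)x^2
order-4 term: -630x^4 + (35/3)x
order-5 term: -504x^3 + 7/3
order-6 term: -252x^2
order-7 term: -72x
order-8 term: -9
the series for exp(D) f terminates at order 8
exp(D) f = -9x^8 - 72x^7 - 252x^6 - (1505/3)x^5 - (1855/3)x^4 - (1442/3)x^3 - (686/3)x^2 - (181/3)x - 20/3


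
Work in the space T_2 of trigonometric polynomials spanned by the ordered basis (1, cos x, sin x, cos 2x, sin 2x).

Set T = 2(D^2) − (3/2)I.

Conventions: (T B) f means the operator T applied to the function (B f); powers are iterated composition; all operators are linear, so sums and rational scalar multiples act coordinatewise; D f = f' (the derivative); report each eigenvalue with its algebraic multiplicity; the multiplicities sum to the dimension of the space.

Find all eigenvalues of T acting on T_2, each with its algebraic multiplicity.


image of 1: -3/2
image of cos x: -(7/2)cos x
image of sin x: -(7/2)sin x
image of cos 2x: -(19/2)cos 2x
image of sin 2x: -(19/2)sin 2x
the matrix is diagonal; its diagonal is (-3/2, -7/2, -7/2, -19/2, -19/2)
for a triangular matrix the eigenvalues are the diagonal entries, with algebraic multiplicity their repetition count

λ = -19/2 (multiplicity 2), λ = -7/2 (multiplicity 2), λ = -3/2 (multiplicity 1)


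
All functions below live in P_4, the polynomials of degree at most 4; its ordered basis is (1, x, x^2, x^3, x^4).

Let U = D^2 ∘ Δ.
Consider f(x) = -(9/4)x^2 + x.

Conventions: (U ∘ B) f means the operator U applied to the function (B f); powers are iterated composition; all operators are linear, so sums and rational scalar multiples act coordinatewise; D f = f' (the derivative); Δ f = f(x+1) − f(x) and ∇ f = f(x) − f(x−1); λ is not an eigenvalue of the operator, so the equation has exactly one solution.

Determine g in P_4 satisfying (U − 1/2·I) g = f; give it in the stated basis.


g(x) = (9/2)x^2 - 2x

write g with unknown coordinates in the stated basis and equate coefficients in (U − 1/2·I) g = f
solving from the highest basis element down gives g = (9/2)x^2 - 2x
check: U g = 0
so U g − 1/2·g = -(9/4)x^2 + x = f ✓


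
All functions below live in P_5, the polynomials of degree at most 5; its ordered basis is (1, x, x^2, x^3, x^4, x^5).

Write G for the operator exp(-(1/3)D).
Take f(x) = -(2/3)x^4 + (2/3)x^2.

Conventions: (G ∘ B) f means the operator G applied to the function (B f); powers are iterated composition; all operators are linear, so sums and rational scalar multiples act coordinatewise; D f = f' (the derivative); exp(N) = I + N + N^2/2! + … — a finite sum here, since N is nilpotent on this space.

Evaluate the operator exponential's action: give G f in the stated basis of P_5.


order-1 term: (8/9)x^3 - (4/9)x
order-2 term: -(4/9)x^2 + 2/27
order-3 term: (8/81)x
order-4 term: -2/243
the series for exp(-(1/3)D) f terminates at order 4
exp(-(1/3)D) f = -(2/3)x^4 + (8/9)x^3 + (2/9)x^2 - (28/81)x + 16/243

the result is g(x) = -(2/3)x^4 + (8/9)x^3 + (2/9)x^2 - (28/81)x + 16/243


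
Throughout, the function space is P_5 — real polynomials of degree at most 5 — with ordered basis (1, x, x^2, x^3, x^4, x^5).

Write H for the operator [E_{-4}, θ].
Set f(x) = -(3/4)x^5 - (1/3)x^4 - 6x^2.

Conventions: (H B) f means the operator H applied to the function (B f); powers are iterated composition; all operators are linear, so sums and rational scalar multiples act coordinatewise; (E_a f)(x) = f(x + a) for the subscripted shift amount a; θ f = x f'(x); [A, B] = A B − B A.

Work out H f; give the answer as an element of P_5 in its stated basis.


the image equals g(x) = 15x^4 - (704/3)x^3 + 1376x^2 - 3536x + 9920/3

θ f = -(15/4)x^5 - (4/3)x^4 - 12x^2
E_{-4} θ f = -(15/4)x^5 + (221/3)x^4 - (1736/3)x^3 + 2260x^2 - (13088/3)x + 9920/3
E_{-4} f = -(3/4)x^5 + (44/3)x^4 - (344/3)x^3 + 442x^2 - (2480/3)x + 1760/3
θ E_{-4} f = -(15/4)x^5 + (176/3)x^4 - 344x^3 + 884x^2 - (2480/3)x
[E_{-4}, θ] f = 15x^4 - (704/3)x^3 + 1376x^2 - 3536x + 9920/3


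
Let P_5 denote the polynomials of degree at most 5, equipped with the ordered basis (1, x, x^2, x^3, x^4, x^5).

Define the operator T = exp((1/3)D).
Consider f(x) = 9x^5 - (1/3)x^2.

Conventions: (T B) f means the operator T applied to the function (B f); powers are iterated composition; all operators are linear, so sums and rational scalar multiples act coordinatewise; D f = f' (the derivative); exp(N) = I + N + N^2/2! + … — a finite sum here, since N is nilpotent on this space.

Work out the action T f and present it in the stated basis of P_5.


g(x) = 9x^5 + 15x^4 + 10x^3 + 3x^2 + (1/3)x

order-1 term: 15x^4 - (2/9)x
order-2 term: 10x^3 - 1/27
order-3 term: (10/3)x^2
order-4 term: (5/9)x
order-5 term: 1/27
the series for exp((1/3)D) f terminates at order 5
exp((1/3)D) f = 9x^5 + 15x^4 + 10x^3 + 3x^2 + (1/3)x


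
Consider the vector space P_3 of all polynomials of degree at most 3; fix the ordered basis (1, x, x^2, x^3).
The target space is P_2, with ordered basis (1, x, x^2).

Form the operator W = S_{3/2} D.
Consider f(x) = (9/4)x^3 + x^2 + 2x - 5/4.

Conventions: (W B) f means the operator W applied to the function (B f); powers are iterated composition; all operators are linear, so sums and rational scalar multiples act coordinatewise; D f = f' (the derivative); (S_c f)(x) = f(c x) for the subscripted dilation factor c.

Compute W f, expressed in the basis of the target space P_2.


D f = (27/4)x^2 + 2x + 2
S_{3/2} D f = (243/16)x^2 + 3x + 2

g(x) = (243/16)x^2 + 3x + 2


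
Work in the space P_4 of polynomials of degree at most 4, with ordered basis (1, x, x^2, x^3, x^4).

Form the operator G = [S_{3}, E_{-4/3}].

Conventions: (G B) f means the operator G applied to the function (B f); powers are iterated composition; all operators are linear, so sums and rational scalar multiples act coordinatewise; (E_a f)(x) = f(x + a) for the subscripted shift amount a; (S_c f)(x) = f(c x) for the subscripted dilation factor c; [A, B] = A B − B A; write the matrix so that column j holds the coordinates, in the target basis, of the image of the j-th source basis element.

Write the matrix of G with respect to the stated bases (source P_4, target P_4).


image of 1: 0
image of x: 8/3
image of x^2: 16x - 128/9
image of x^3: 72x^2 - 128x + 1664/27
image of x^4: 288x^3 - 768x^2 + (6656/9)x - 20480/81
each image's coordinates form column j of the matrix

the matrix is [[0, 8/3, -128/9, 1664/27, -20480/81]; [0, 0, 16, -128, 6656/9]; [0, 0, 0, 72, -768]; [0, 0, 0, 0, 288]; [0, 0, 0, 0, 0]] (rows listed top to bottom)


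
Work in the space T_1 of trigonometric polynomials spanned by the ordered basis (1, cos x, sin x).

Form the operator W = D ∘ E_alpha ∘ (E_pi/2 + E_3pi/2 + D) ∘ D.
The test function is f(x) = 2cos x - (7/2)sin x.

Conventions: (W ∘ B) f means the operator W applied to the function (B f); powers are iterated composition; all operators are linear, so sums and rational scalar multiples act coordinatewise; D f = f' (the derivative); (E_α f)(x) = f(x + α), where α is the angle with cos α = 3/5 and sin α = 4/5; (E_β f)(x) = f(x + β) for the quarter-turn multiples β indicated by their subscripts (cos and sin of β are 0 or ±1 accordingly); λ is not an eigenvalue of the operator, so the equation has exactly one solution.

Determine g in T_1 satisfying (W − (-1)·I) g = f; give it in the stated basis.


write g with unknown coordinates in the stated basis and equate coefficients in (W − (-1)·I) g = f
solving from the highest basis element down gives g = (5/12)cos x - (25/12)sin x
check: W g = (19/12)cos x - (17/12)sin x
so W g − (-1)·g = 2cos x - (7/2)sin x = f ✓

the result is g(x) = (5/12)cos x - (25/12)sin x


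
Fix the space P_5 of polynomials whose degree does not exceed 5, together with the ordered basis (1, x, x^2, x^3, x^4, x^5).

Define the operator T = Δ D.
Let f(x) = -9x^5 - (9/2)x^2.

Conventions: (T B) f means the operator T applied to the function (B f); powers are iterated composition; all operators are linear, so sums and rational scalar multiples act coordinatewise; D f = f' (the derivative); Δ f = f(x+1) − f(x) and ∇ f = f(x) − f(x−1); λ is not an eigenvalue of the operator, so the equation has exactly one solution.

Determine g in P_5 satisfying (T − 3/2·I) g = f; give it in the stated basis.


write g with unknown coordinates in the stated basis and equate coefficients in (T − 3/2·I) g = f
solving from the highest basis element down gives g = 6x^5 + 80x^3 + 123x^2 + 400x + 344
check: T g = 120x^3 + 180x^2 + 600x + 516
so T g − 3/2·g = -9x^5 - (9/2)x^2 = f ✓

g(x) = 6x^5 + 80x^3 + 123x^2 + 400x + 344


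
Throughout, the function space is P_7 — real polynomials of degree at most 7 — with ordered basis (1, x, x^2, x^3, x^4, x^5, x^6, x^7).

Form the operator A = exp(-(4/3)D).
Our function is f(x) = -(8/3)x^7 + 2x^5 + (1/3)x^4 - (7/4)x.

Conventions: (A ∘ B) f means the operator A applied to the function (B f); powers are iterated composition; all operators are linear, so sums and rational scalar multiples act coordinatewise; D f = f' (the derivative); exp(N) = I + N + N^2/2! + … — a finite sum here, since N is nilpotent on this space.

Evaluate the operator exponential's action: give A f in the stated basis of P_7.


order-1 term: (224/9)x^6 - (40/3)x^4 - (16/9)x^3 + 7/3
order-2 term: -(896/9)x^5 + (320/9)x^3 + (32/9)x^2
order-3 term: (17920/81)x^4 - (1280/27)x^2 - (256/81)x
order-4 term: -(71680/243)x^3 + (2560/81)x + 256/243
order-5 term: (57344/243)x^2 - 2048/243
order-6 term: -(229376/2187)x
order-7 term: 131072/6561
the series for exp(-(4/3)D) f terminates at order 7
exp(-(4/3)D) f = -(8/3)x^7 + (224/9)x^6 - (878/9)x^5 + (16867/81)x^4 - (63472/243)x^3 + (46688/243)x^2 - (683981/8748)x + 97997/6561

the result is g(x) = -(8/3)x^7 + (224/9)x^6 - (878/9)x^5 + (16867/81)x^4 - (63472/243)x^3 + (46688/243)x^2 - (683981/8748)x + 97997/6561
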